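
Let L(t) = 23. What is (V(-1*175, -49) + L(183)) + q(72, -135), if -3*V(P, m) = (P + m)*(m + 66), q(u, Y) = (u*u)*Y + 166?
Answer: -2095145/3 ≈ -6.9838e+5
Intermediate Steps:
q(u, Y) = 166 + Y*u² (q(u, Y) = u²*Y + 166 = Y*u² + 166 = 166 + Y*u²)
V(P, m) = -(66 + m)*(P + m)/3 (V(P, m) = -(P + m)*(m + 66)/3 = -(P + m)*(66 + m)/3 = -(66 + m)*(P + m)/3)
(V(-1*175, -49) + L(183)) + q(72, -135) = ((-(-22)*175 - 22*(-49) - ⅓*(-49)² - ⅓*(-1*175)*(-49)) + 23) + (166 - 135*72²) = ((-22*(-175) + 1078 - ⅓*2401 - ⅓*(-175)*(-49)) + 23) + (166 - 135*5184) = ((3850 + 1078 - 2401/3 - 8575/3) + 23) + (166 - 699840) = (3808/3 + 23) - 699674 = 3877/3 - 699674 = -2095145/3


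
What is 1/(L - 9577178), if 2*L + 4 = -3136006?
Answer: -1/11145183 ≈ -8.9725e-8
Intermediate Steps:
L = -1568005 (L = -2 + (½)*(-3136006) = -2 - 1568003 = -1568005)
1/(L - 9577178) = 1/(-1568005 - 9577178) = 1/(-11145183) = -1/11145183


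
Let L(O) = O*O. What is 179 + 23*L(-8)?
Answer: 1651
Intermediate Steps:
L(O) = O**2
179 + 23*L(-8) = 179 + 23*(-8)**2 = 179 + 23*64 = 179 + 1472 = 1651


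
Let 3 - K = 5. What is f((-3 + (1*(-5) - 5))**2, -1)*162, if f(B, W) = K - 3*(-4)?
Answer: 1620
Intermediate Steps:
K = -2 (K = 3 - 1*5 = 3 - 5 = -2)
f(B, W) = 10 (f(B, W) = -2 - 3*(-4) = -2 + 12 = 10)
f((-3 + (1*(-5) - 5))**2, -1)*162 = 10*162 = 1620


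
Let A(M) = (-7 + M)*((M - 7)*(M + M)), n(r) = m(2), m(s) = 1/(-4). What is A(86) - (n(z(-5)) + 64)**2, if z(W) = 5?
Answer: 17110207/16 ≈ 1.0694e+6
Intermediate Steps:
m(s) = -1/4
n(r) = -1/4
A(M) = 2*M*(-7 + M)**2 (A(M) = (-7 + M)*((-7 + M)*(2*M)) = (-7 + M)*(2*M*(-7 + M)) = 2*M*(-7 + M)**2)
A(86) - (n(z(-5)) + 64)**2 = 2*86*(-7 + 86)**2 - (-1/4 + 64)**2 = 2*86*79**2 - (255/4)**2 = 2*86*6241 - 1*65025/16 = 1073452 - 65025/16 = 17110207/16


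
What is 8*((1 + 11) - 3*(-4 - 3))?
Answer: 264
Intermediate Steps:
8*((1 + 11) - 3*(-4 - 3)) = 8*(12 - 3*(-7)) = 8*(12 + 21) = 8*33 = 264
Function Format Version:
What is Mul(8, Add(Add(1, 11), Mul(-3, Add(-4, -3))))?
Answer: 264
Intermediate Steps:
Mul(8, Add(Add(1, 11), Mul(-3, Add(-4, -3)))) = Mul(8, Add(12, Mul(-3, -7))) = Mul(8, Add(12, 21)) = Mul(8, 33) = 264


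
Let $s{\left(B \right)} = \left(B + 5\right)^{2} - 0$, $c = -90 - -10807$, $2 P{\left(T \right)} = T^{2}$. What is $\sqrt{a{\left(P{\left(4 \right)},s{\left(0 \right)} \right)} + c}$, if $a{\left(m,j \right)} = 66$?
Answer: $\sqrt{10783} \approx 103.84$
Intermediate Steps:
$P{\left(T \right)} = \frac{T^{2}}{2}$
$c = 10717$ ($c = -90 + 10807 = 10717$)
$s{\left(B \right)} = \left(5 + B\right)^{2}$ ($s{\left(B \right)} = \left(5 + B\right)^{2} + 0 = \left(5 + B\right)^{2}$)
$\sqrt{a{\left(P{\left(4 \right)},s{\left(0 \right)} \right)} + c} = \sqrt{66 + 10717} = \sqrt{10783}$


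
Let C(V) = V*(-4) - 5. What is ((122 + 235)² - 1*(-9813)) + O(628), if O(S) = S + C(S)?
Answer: 135373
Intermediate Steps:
C(V) = -5 - 4*V (C(V) = -4*V - 5 = -5 - 4*V)
O(S) = -5 - 3*S (O(S) = S + (-5 - 4*S) = -5 - 3*S)
((122 + 235)² - 1*(-9813)) + O(628) = ((122 + 235)² - 1*(-9813)) + (-5 - 3*628) = (357² + 9813) + (-5 - 1884) = (127449 + 9813) - 1889 = 137262 - 1889 = 135373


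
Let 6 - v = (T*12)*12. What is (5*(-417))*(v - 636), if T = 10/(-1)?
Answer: -1688850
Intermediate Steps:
T = -10 (T = 10*(-1) = -10)
v = 1446 (v = 6 - (-10*12)*12 = 6 - (-120)*12 = 6 - 1*(-1440) = 6 + 1440 = 1446)
(5*(-417))*(v - 636) = (5*(-417))*(1446 - 636) = -2085*810 = -1688850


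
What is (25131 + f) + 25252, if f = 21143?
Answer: 71526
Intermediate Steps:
(25131 + f) + 25252 = (25131 + 21143) + 25252 = 46274 + 25252 = 71526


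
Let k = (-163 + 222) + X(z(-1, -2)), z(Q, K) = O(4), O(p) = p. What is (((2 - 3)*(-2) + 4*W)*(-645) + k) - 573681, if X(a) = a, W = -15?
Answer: -536208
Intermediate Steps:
z(Q, K) = 4
k = 63 (k = (-163 + 222) + 4 = 59 + 4 = 63)
(((2 - 3)*(-2) + 4*W)*(-645) + k) - 573681 = (((2 - 3)*(-2) + 4*(-15))*(-645) + 63) - 573681 = ((-1*(-2) - 60)*(-645) + 63) - 573681 = ((2 - 60)*(-645) + 63) - 573681 = (-58*(-645) + 63) - 573681 = (37410 + 63) - 573681 = 37473 - 573681 = -536208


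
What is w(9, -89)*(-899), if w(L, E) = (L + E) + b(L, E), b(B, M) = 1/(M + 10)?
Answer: 5682579/79 ≈ 71931.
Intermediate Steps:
b(B, M) = 1/(10 + M)
w(L, E) = E + L + 1/(10 + E) (w(L, E) = (L + E) + 1/(10 + E) = (E + L) + 1/(10 + E) = E + L + 1/(10 + E))
w(9, -89)*(-899) = ((1 + (10 - 89)*(-89 + 9))/(10 - 89))*(-899) = ((1 - 79*(-80))/(-79))*(-899) = -(1 + 6320)/79*(-899) = -1/79*6321*(-899) = -6321/79*(-899) = 5682579/79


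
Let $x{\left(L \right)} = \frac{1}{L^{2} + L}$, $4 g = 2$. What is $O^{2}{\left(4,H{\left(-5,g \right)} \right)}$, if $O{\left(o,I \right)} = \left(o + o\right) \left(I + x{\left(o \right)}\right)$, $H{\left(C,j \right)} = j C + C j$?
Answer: $\frac{39204}{25} \approx 1568.2$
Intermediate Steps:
$g = \frac{1}{2}$ ($g = \frac{1}{4} \cdot 2 = \frac{1}{2} \approx 0.5$)
$x{\left(L \right)} = \frac{1}{L + L^{2}}$
$H{\left(C,j \right)} = 2 C j$ ($H{\left(C,j \right)} = C j + C j = 2 C j$)
$O{\left(o,I \right)} = 2 o \left(I + \frac{1}{o \left(1 + o\right)}\right)$ ($O{\left(o,I \right)} = \left(o + o\right) \left(I + \frac{1}{o \left(1 + o\right)}\right) = 2 o \left(I + \frac{1}{o \left(1 + o\right)}\right)$)
$O^{2}{\left(4,H{\left(-5,g \right)} \right)} = \left(\frac{2 \left(1 + 2 \left(-5\right) \frac{1}{2} \cdot 4 \left(1 + 4\right)\right)}{1 + 4}\right)^{2} = \left(\frac{2 \left(1 - 20 \cdot 5\right)}{5}\right)^{2} = \left(2 \cdot \frac{1}{5} \left(1 - 100\right)\right)^{2} = \left(2 \cdot \frac{1}{5} \left(-99\right)\right)^{2} = \left(- \frac{198}{5}\right)^{2} = \frac{39204}{25}$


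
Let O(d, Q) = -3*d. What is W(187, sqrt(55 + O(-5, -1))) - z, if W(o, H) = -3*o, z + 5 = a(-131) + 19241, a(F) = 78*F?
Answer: -9579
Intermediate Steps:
z = 9018 (z = -5 + (78*(-131) + 19241) = -5 + (-10218 + 19241) = -5 + 9023 = 9018)
W(187, sqrt(55 + O(-5, -1))) - z = -3*187 - 1*9018 = -561 - 9018 = -9579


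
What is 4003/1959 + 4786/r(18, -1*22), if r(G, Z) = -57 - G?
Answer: -3025183/48975 ≈ -61.770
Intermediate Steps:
4003/1959 + 4786/r(18, -1*22) = 4003/1959 + 4786/(-57 - 1*18) = 4003*(1/1959) + 4786/(-57 - 18) = 4003/1959 + 4786/(-75) = 4003/1959 + 4786*(-1/75) = 4003/1959 - 4786/75 = -3025183/48975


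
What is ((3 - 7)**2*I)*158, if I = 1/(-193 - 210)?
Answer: -2528/403 ≈ -6.2729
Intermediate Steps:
I = -1/403 (I = 1/(-403) = -1/403 ≈ -0.0024814)
((3 - 7)**2*I)*158 = ((3 - 7)**2*(-1/403))*158 = ((-4)**2*(-1/403))*158 = (16*(-1/403))*158 = -16/403*158 = -2528/403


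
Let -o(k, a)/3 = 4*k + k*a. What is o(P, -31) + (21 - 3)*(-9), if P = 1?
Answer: -81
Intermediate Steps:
o(k, a) = -12*k - 3*a*k (o(k, a) = -3*(4*k + k*a) = -3*(4*k + a*k) = -12*k - 3*a*k)
o(P, -31) + (21 - 3)*(-9) = -3*1*(4 - 31) + (21 - 3)*(-9) = -3*1*(-27) + 18*(-9) = 81 - 162 = -81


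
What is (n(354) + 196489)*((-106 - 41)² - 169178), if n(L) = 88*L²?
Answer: -1656358283993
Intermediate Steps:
(n(354) + 196489)*((-106 - 41)² - 169178) = (88*354² + 196489)*((-106 - 41)² - 169178) = (88*125316 + 196489)*((-147)² - 169178) = (11027808 + 196489)*(21609 - 169178) = 11224297*(-147569) = -1656358283993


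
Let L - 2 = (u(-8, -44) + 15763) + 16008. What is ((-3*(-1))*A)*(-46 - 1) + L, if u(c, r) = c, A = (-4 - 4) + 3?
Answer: 32470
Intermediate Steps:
A = -5 (A = -8 + 3 = -5)
L = 31765 (L = 2 + ((-8 + 15763) + 16008) = 2 + (15755 + 16008) = 2 + 31763 = 31765)
((-3*(-1))*A)*(-46 - 1) + L = (-3*(-1)*(-5))*(-46 - 1) + 31765 = (3*(-5))*(-47) + 31765 = -15*(-47) + 31765 = 705 + 31765 = 32470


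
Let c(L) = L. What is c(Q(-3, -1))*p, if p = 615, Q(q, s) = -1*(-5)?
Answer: 3075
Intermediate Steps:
Q(q, s) = 5
c(Q(-3, -1))*p = 5*615 = 3075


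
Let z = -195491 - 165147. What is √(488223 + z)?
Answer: √127585 ≈ 357.19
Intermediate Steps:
z = -360638
√(488223 + z) = √(488223 - 360638) = √127585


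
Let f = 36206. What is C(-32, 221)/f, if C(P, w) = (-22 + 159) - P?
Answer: 169/36206 ≈ 0.0046677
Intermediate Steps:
C(P, w) = 137 - P
C(-32, 221)/f = (137 - 1*(-32))/36206 = (137 + 32)*(1/36206) = 169*(1/36206) = 169/36206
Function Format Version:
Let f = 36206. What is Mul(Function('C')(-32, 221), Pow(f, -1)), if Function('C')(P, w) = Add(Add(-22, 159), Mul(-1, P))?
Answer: Rational(169, 36206) ≈ 0.0046677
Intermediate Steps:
Function('C')(P, w) = Add(137, Mul(-1, P))
Mul(Function('C')(-32, 221), Pow(f, -1)) = Mul(Add(137, Mul(-1, -32)), Pow(36206, -1)) = Mul(Add(137, 32), Rational(1, 36206)) = Mul(169, Rational(1, 36206)) = Rational(169, 36206)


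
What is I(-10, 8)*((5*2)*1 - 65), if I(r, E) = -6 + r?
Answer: 880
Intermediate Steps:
I(-10, 8)*((5*2)*1 - 65) = (-6 - 10)*((5*2)*1 - 65) = -16*(10*1 - 65) = -16*(10 - 65) = -16*(-55) = 880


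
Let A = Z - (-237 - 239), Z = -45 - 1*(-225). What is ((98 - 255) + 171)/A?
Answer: 7/328 ≈ 0.021341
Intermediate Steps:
Z = 180 (Z = -45 + 225 = 180)
A = 656 (A = 180 - (-237 - 239) = 180 - 1*(-476) = 180 + 476 = 656)
((98 - 255) + 171)/A = ((98 - 255) + 171)/656 = (-157 + 171)*(1/656) = 14*(1/656) = 7/328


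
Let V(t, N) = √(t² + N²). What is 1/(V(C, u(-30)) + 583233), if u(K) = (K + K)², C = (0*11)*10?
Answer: 1/586833 ≈ 1.7041e-6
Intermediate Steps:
C = 0 (C = 0*10 = 0)
u(K) = 4*K² (u(K) = (2*K)² = 4*K²)
V(t, N) = √(N² + t²)
1/(V(C, u(-30)) + 583233) = 1/(√((4*(-30)²)² + 0²) + 583233) = 1/(√((4*900)² + 0) + 583233) = 1/(√(3600² + 0) + 583233) = 1/(√(12960000 + 0) + 583233) = 1/(√12960000 + 583233) = 1/(3600 + 583233) = 1/586833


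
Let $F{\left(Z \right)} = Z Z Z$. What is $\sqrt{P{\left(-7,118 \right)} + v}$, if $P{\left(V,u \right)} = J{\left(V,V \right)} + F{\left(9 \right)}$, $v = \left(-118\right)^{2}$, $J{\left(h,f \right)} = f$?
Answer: $\sqrt{14646} \approx 121.02$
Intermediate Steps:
$F{\left(Z \right)} = Z^{3}$ ($F{\left(Z \right)} = Z^{2} Z = Z^{3}$)
$v = 13924$
$P{\left(V,u \right)} = 729 + V$ ($P{\left(V,u \right)} = V + 9^{3} = V + 729 = 729 + V$)
$\sqrt{P{\left(-7,118 \right)} + v} = \sqrt{\left(729 - 7\right) + 13924} = \sqrt{722 + 13924} = \sqrt{14646}$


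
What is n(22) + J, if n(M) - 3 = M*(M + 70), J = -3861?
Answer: -1834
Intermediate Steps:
n(M) = 3 + M*(70 + M) (n(M) = 3 + M*(M + 70) = 3 + M*(70 + M))
n(22) + J = (3 + 22**2 + 70*22) - 3861 = (3 + 484 + 1540) - 3861 = 2027 - 3861 = -1834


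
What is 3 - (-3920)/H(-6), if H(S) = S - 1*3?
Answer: -3893/9 ≈ -432.56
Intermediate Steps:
H(S) = -3 + S (H(S) = S - 3 = -3 + S)
3 - (-3920)/H(-6) = 3 - (-3920)/(-3 - 6) = 3 - (-3920)/(-9) = 3 - (-3920)*(-1)/9 = 3 - 28*140/9 = 3 - 3920/9 = -3893/9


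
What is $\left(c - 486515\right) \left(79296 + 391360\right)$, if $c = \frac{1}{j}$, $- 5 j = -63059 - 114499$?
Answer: $- \frac{20328722294534720}{88779} \approx -2.2898 \cdot 10^{11}$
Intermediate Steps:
$j = \frac{177558}{5}$ ($j = - \frac{-63059 - 114499}{5} = \left(- \frac{1}{5}\right) \left(-177558\right) = \frac{177558}{5} \approx 35512.0$)
$c = \frac{5}{177558}$ ($c = \frac{1}{\frac{177558}{5}} = \frac{5}{177558} \approx 2.816 \cdot 10^{-5}$)
$\left(c - 486515\right) \left(79296 + 391360\right) = \left(\frac{5}{177558} - 486515\right) \left(79296 + 391360\right) = \left(- \frac{86384630365}{177558}\right) 470656 = - \frac{20328722294534720}{88779}$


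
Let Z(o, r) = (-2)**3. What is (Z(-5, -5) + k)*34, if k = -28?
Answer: -1224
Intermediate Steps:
Z(o, r) = -8
(Z(-5, -5) + k)*34 = (-8 - 28)*34 = -36*34 = -1224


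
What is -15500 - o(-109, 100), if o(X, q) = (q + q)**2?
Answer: -55500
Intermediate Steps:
o(X, q) = 4*q**2 (o(X, q) = (2*q)**2 = 4*q**2)
-15500 - o(-109, 100) = -15500 - 4*100**2 = -15500 - 4*10000 = -15500 - 1*40000 = -15500 - 40000 = -55500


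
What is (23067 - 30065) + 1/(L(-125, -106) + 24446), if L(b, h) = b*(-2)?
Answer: -172822607/24696 ≈ -6998.0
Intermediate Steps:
L(b, h) = -2*b
(23067 - 30065) + 1/(L(-125, -106) + 24446) = (23067 - 30065) + 1/(-2*(-125) + 24446) = -6998 + 1/(250 + 24446) = -6998 + 1/24696 = -172822607/24696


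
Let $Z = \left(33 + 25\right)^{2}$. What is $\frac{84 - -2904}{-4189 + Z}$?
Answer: $- \frac{996}{275} \approx -3.6218$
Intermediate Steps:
$Z = 3364$ ($Z = 58^{2} = 3364$)
$\frac{84 - -2904}{-4189 + Z} = \frac{84 - -2904}{-4189 + 3364} = \frac{84 + 2904}{-825} = 2988 \left(- \frac{1}{825}\right) = - \frac{996}{275}$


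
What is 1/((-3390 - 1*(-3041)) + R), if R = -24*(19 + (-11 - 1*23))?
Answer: 1/11 ≈ 0.090909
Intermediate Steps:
R = 360 (R = -24*(19 + (-11 - 23)) = -24*(19 - 34) = -24*(-15) = 360)
1/((-3390 - 1*(-3041)) + R) = 1/((-3390 - 1*(-3041)) + 360) = 1/((-3390 + 3041) + 360) = 1/(-349 + 360) = 1/11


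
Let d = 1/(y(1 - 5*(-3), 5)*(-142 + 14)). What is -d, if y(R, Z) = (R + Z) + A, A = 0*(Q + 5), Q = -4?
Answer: 1/2688 ≈ 0.00037202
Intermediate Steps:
A = 0 (A = 0*(-4 + 5) = 0*1 = 0)
y(R, Z) = R + Z (y(R, Z) = (R + Z) + 0 = R + Z)
d = -1/2688 (d = 1/(((1 - 5*(-3)) + 5)*(-142 + 14)) = 1/(((1 + 15) + 5)*(-128)) = 1/((16 + 5)*(-128)) = 1/(21*(-128)) = 1/(-2688) = -1/2688 ≈ -0.00037202)
-d = -1*(-1/2688) = 1/2688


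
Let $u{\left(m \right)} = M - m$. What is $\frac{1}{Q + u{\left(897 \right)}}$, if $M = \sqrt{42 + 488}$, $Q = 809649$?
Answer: $\frac{404376}{327039898487} - \frac{\sqrt{530}}{654079796974} \approx 1.2364 \cdot 10^{-6}$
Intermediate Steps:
$M = \sqrt{530} \approx 23.022$
$u{\left(m \right)} = \sqrt{530} - m$
$\frac{1}{Q + u{\left(897 \right)}} = \frac{1}{809649 + \left(\sqrt{530} - 897\right)} = \frac{1}{809649 - \left(897 - \sqrt{530}\right)} = \frac{1}{808752 + \sqrt{530}}$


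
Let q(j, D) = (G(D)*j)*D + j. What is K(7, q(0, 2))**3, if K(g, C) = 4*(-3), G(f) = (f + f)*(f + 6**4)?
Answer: -1728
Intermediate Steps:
G(f) = 2*f*(1296 + f) (G(f) = (2*f)*(f + 1296) = (2*f)*(1296 + f) = 2*f*(1296 + f))
q(j, D) = j + 2*j*D**2*(1296 + D) (q(j, D) = ((2*D*(1296 + D))*j)*D + j = (2*D*j*(1296 + D))*D + j = 2*j*D**2*(1296 + D) + j = j + 2*j*D**2*(1296 + D))
K(g, C) = -12
K(7, q(0, 2))**3 = (-12)**3 = -1728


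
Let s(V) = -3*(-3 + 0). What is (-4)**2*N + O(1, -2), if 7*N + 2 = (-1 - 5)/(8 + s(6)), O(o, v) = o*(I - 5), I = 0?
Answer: -1235/119 ≈ -10.378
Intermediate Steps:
O(o, v) = -5*o (O(o, v) = o*(0 - 5) = o*(-5) = -5*o)
s(V) = 9 (s(V) = -3*(-3) = 9)
N = -40/119 (N = -2/7 + ((-1 - 5)/(8 + 9))/7 = -2/7 + (-6/17)/7 = -2/7 + (-6*1/17)/7 = -2/7 + (1/7)*(-6/17) = -2/7 - 6/119 = -40/119 ≈ -0.33613)
(-4)**2*N + O(1, -2) = (-4)**2*(-40/119) - 5*1 = 16*(-40/119) - 5 = -640/119 - 5 = -1235/119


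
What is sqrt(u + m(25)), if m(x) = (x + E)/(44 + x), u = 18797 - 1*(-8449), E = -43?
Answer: 78*sqrt(2369)/23 ≈ 165.06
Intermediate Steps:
u = 27246 (u = 18797 + 8449 = 27246)
m(x) = (-43 + x)/(44 + x) (m(x) = (x - 43)/(44 + x) = (-43 + x)/(44 + x))
sqrt(u + m(25)) = sqrt(27246 + (-43 + 25)/(44 + 25)) = sqrt(27246 - 18/69) = sqrt(27246 + (1/69)*(-18)) = sqrt(27246 - 6/23) = sqrt(626652/23) = 78*sqrt(2369)/23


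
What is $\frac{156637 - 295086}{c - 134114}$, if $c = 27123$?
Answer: $\frac{138449}{106991} \approx 1.294$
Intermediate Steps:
$\frac{156637 - 295086}{c - 134114} = \frac{156637 - 295086}{27123 - 134114} = - \frac{138449}{-106991} = \left(-138449\right) \left(- \frac{1}{106991}\right) = \frac{138449}{106991}$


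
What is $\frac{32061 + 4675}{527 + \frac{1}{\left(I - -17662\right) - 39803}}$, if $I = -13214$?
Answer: $\frac{324700320}{4658021} \approx 69.708$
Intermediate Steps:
$\frac{32061 + 4675}{527 + \frac{1}{\left(I - -17662\right) - 39803}} = \frac{32061 + 4675}{527 + \frac{1}{\left(-13214 - -17662\right) - 39803}} = \frac{36736}{527 + \frac{1}{\left(-13214 + 17662\right) - 39803}} = \frac{36736}{527 + \frac{1}{4448 - 39803}} = \frac{36736}{527 + \frac{1}{-35355}} = \frac{36736}{527 - \frac{1}{35355}} = \frac{36736}{\frac{18632084}{35355}} = 36736 \cdot \frac{35355}{18632084} = \frac{324700320}{4658021}$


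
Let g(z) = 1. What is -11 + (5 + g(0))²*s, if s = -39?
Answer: -1415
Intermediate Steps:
-11 + (5 + g(0))²*s = -11 + (5 + 1)²*(-39) = -11 + 6²*(-39) = -11 + 36*(-39) = -11 - 1404 = -1415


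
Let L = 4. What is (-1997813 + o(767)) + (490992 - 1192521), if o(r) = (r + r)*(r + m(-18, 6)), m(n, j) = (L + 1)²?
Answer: -1484414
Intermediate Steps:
m(n, j) = 25 (m(n, j) = (4 + 1)² = 5² = 25)
o(r) = 2*r*(25 + r) (o(r) = (r + r)*(r + 25) = (2*r)*(25 + r) = 2*r*(25 + r))
(-1997813 + o(767)) + (490992 - 1192521) = (-1997813 + 2*767*(25 + 767)) + (490992 - 1192521) = (-1997813 + 2*767*792) - 701529 = (-1997813 + 1214928) - 701529 = -782885 - 701529 = -1484414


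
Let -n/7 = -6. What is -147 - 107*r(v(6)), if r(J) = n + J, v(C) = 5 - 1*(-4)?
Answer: -5604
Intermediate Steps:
n = 42 (n = -7*(-6) = 42)
v(C) = 9 (v(C) = 5 + 4 = 9)
r(J) = 42 + J
-147 - 107*r(v(6)) = -147 - 107*(42 + 9) = -147 - 107*51 = -147 - 5457 = -5604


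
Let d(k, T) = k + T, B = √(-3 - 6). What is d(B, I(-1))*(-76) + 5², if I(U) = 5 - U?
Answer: -431 - 228*I ≈ -431.0 - 228.0*I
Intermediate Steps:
B = 3*I (B = √(-9) = 3*I ≈ 3.0*I)
d(k, T) = T + k
d(B, I(-1))*(-76) + 5² = ((5 - 1*(-1)) + 3*I)*(-76) + 5² = ((5 + 1) + 3*I)*(-76) + 25 = (6 + 3*I)*(-76) + 25 = (-456 - 228*I) + 25 = -431 - 228*I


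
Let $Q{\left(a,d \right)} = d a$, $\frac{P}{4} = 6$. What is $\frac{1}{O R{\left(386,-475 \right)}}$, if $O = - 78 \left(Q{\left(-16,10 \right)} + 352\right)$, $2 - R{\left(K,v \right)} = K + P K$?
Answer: $\frac{1}{144488448} \approx 6.921 \cdot 10^{-9}$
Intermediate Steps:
$P = 24$ ($P = 4 \cdot 6 = 24$)
$R{\left(K,v \right)} = 2 - 25 K$ ($R{\left(K,v \right)} = 2 - \left(K + 24 K\right) = 2 - 25 K$)
$Q{\left(a,d \right)} = a d$
$O = -14976$ ($O = - 78 \left(\left(-16\right) 10 + 352\right) = - 78 \left(-160 + 352\right) = \left(-78\right) 192 = -14976$)
$\frac{1}{O R{\left(386,-475 \right)}} = \frac{1}{\left(-14976\right) \left(2 - 9650\right)} = - \frac{1}{14976 \left(2 - 9650\right)} = - \frac{1}{14976 \left(-9648\right)} = \left(- \frac{1}{14976}\right) \left(- \frac{1}{9648}\right) = \frac{1}{144488448}$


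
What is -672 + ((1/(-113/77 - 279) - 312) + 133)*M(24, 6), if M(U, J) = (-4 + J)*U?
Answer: -50017260/5399 ≈ -9264.2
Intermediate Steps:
M(U, J) = U*(-4 + J)
-672 + ((1/(-113/77 - 279) - 312) + 133)*M(24, 6) = -672 + ((1/(-113/77 - 279) - 312) + 133)*(24*(-4 + 6)) = -672 + ((1/(-113*1/77 - 279) - 312) + 133)*(24*2) = -672 + ((1/(-113/77 - 279) - 312) + 133)*48 = -672 + ((1/(-21596/77) - 312) + 133)*48 = -672 + ((-77/21596 - 312) + 133)*48 = -672 + (-6738029/21596 + 133)*48 = -672 - 3865761/21596*48 = -672 - 46389132/5399 = -50017260/5399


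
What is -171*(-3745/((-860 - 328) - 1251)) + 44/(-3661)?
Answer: -260510379/992131 ≈ -262.58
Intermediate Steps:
-171*(-3745/((-860 - 328) - 1251)) + 44/(-3661) = -171*(-3745/(-1188 - 1251)) + 44*(-1/3661) = -171/((-2439*(-1/3745))) - 44/3661 = -171/2439/3745 - 44/3661 = -171*3745/2439 - 44/3661 = -71155/271 - 44/3661 = -260510379/992131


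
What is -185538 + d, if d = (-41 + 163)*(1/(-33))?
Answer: -6122876/33 ≈ -1.8554e+5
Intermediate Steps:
d = -122/33 (d = 122*(1*(-1/33)) = 122*(-1/33) = -122/33 ≈ -3.6970)
-185538 + d = -185538 - 122/33 = -6122876/33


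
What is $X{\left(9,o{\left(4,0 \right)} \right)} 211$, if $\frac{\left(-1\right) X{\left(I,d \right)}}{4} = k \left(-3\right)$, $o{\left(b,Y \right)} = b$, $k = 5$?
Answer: $12660$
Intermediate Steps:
$X{\left(I,d \right)} = 60$ ($X{\left(I,d \right)} = - 4 \cdot 5 \left(-3\right) = \left(-4\right) \left(-15\right) = 60$)
$X{\left(9,o{\left(4,0 \right)} \right)} 211 = 60 \cdot 211 = 12660$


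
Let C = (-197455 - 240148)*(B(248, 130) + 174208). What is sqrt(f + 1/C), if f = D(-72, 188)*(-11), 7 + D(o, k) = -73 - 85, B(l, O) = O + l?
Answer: sqrt(10593904175558354164040302)/76399357358 ≈ 42.603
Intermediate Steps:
D(o, k) = -165 (D(o, k) = -7 + (-73 - 85) = -7 - 158 = -165)
C = -76399357358 (C = (-197455 - 240148)*((130 + 248) + 174208) = -437603*(378 + 174208) = -437603*174586 = -76399357358)
f = 1815 (f = -165*(-11) = 1815)
sqrt(f + 1/C) = sqrt(1815 + 1/(-76399357358)) = sqrt(1815 - 1/76399357358) = sqrt(138664833604769/76399357358) = sqrt(10593904175558354164040302)/76399357358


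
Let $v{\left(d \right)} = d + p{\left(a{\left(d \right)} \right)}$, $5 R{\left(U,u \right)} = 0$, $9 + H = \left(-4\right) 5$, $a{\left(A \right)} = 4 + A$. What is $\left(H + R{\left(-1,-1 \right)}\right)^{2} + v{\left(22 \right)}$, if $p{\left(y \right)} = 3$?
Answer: $866$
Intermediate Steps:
$H = -29$ ($H = -9 - 20 = -29$)
$R{\left(U,u \right)} = 0$ ($R{\left(U,u \right)} = \frac{1}{5} \cdot 0 = 0$)
$v{\left(d \right)} = 3 + d$ ($v{\left(d \right)} = d + 3 = 3 + d$)
$\left(H + R{\left(-1,-1 \right)}\right)^{2} + v{\left(22 \right)} = \left(-29 + 0\right)^{2} + \left(3 + 22\right) = \left(-29\right)^{2} + 25 = 841 + 25 = 866$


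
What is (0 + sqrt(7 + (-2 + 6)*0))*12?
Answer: 12*sqrt(7) ≈ 31.749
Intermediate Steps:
(0 + sqrt(7 + (-2 + 6)*0))*12 = (0 + sqrt(7 + 4*0))*12 = (0 + sqrt(7 + 0))*12 = (0 + sqrt(7))*12 = sqrt(7)*12 = 12*sqrt(7)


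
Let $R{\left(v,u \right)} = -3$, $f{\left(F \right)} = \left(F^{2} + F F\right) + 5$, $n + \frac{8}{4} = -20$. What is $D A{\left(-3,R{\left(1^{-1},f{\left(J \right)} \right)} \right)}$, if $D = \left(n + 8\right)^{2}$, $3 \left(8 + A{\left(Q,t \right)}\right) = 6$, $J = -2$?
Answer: $-1176$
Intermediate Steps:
$n = -22$ ($n = -2 - 20 = -22$)
$f{\left(F \right)} = 5 + 2 F^{2}$ ($f{\left(F \right)} = \left(F^{2} + F^{2}\right) + 5 = 2 F^{2} + 5 = 5 + 2 F^{2}$)
$A{\left(Q,t \right)} = -6$ ($A{\left(Q,t \right)} = -8 + \frac{1}{3} \cdot 6 = -8 + 2 = -6$)
$D = 196$ ($D = \left(-22 + 8\right)^{2} = \left(-14\right)^{2} = 196$)
$D A{\left(-3,R{\left(1^{-1},f{\left(J \right)} \right)} \right)} = 196 \left(-6\right) = -1176$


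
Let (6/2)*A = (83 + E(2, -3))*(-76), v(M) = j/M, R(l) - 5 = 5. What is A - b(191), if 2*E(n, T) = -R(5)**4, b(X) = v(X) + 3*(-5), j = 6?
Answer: 23794583/191 ≈ 1.2458e+5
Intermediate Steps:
R(l) = 10 (R(l) = 5 + 5 = 10)
v(M) = 6/M
b(X) = -15 + 6/X (b(X) = 6/X + 3*(-5) = 6/X - 15 = -15 + 6/X)
E(n, T) = -5000 (E(n, T) = (-1*10**4)/2 = (-1*10000)/2 = (1/2)*(-10000) = -5000)
A = 124564 (A = ((83 - 5000)*(-76))/3 = (-4917*(-76))/3 = (1/3)*373692 = 124564)
A - b(191) = 124564 - (-15 + 6/191) = 124564 - 1*(-2859/191) = 124564 + 2859/191 = 23794583/191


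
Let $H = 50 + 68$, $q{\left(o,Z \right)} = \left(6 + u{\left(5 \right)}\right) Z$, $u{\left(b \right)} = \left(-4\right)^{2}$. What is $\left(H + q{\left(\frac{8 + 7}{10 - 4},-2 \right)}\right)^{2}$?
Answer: $5476$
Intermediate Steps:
$u{\left(b \right)} = 16$
$q{\left(o,Z \right)} = 22 Z$ ($q{\left(o,Z \right)} = \left(6 + 16\right) Z = 22 Z$)
$H = 118$
$\left(H + q{\left(\frac{8 + 7}{10 - 4},-2 \right)}\right)^{2} = \left(118 + 22 \left(-2\right)\right)^{2} = \left(118 - 44\right)^{2} = 74^{2} = 5476$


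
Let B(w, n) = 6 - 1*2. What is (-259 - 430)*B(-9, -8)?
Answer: -2756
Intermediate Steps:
B(w, n) = 4 (B(w, n) = 6 - 2 = 4)
(-259 - 430)*B(-9, -8) = (-259 - 430)*4 = -689*4 = -2756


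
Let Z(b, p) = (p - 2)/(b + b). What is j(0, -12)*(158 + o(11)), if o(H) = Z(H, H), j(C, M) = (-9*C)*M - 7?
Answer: -24395/22 ≈ -1108.9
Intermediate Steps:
Z(b, p) = (-2 + p)/(2*b) (Z(b, p) = (-2 + p)/((2*b)) = (-2 + p)*(1/(2*b)) = (-2 + p)/(2*b))
j(C, M) = -7 - 9*C*M (j(C, M) = -9*C*M - 7 = -7 - 9*C*M)
o(H) = (-2 + H)/(2*H)
j(0, -12)*(158 + o(11)) = (-7 - 9*0*(-12))*(158 + (½)*(-2 + 11)/11) = (-7 + 0)*(158 + (½)*(1/11)*9) = -7*(158 + 9/22) = -7*3485/22 = -24395/22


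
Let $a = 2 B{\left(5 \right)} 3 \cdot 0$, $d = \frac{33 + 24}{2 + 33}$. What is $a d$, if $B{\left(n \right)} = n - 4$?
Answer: $0$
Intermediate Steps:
$d = \frac{57}{35} \approx 1.6286$
$B{\left(n \right)} = -4 + n$
$a = 0$ ($a = 2 \left(-4 + 5\right) 3 \cdot 0 = 2 \cdot 1 \cdot 3 \cdot 0 = 2 \cdot 3 \cdot 0 = 6 \cdot 0 = 0$)
$a d = 0 \cdot \frac{57}{35} = 0$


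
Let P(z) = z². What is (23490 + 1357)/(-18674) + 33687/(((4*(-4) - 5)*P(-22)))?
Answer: -146935991/31633756 ≈ -4.6449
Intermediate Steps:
(23490 + 1357)/(-18674) + 33687/(((4*(-4) - 5)*P(-22))) = (23490 + 1357)/(-18674) + 33687/(((4*(-4) - 5)*(-22)²)) = 24847*(-1/18674) + 33687/(((-16 - 5)*484)) = -24847/18674 + 33687/((-21*484)) = -24847/18674 + 33687/(-10164) = -24847/18674 + 33687*(-1/10164) = -24847/18674 - 11229/3388 = -146935991/31633756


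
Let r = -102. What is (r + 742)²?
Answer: 409600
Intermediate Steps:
(r + 742)² = (-102 + 742)² = 640² = 409600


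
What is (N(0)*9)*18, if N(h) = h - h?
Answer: 0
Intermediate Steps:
N(h) = 0
(N(0)*9)*18 = (0*9)*18 = 0*18 = 0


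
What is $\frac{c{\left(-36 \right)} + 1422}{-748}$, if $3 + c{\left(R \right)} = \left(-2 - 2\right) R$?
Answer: $- \frac{1563}{748} \approx -2.0896$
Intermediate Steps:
$c{\left(R \right)} = -3 - 4 R$ ($c{\left(R \right)} = -3 + \left(-2 - 2\right) R = -3 - 4 R$)
$\frac{c{\left(-36 \right)} + 1422}{-748} = \frac{\left(-3 - -144\right) + 1422}{-748} = \left(\left(-3 + 144\right) + 1422\right) \left(- \frac{1}{748}\right) = \left(141 + 1422\right) \left(- \frac{1}{748}\right) = 1563 \left(- \frac{1}{748}\right) = - \frac{1563}{748}$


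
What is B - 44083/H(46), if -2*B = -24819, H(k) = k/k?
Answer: -63347/2 ≈ -31674.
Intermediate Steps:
H(k) = 1
B = 24819/2 (B = -½*(-24819) = 24819/2 ≈ 12410.)
B - 44083/H(46) = 24819/2 - 44083/1 = 24819/2 - 44083*1 = 24819/2 - 44083 = -63347/2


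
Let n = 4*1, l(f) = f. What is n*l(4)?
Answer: 16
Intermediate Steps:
n = 4
n*l(4) = 4*4 = 16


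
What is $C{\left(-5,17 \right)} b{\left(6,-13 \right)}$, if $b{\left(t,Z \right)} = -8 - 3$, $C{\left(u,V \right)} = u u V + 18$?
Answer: $-4873$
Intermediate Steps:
$C{\left(u,V \right)} = 18 + V u^{2}$ ($C{\left(u,V \right)} = u^{2} V + 18 = V u^{2} + 18 = 18 + V u^{2}$)
$b{\left(t,Z \right)} = -11$
$C{\left(-5,17 \right)} b{\left(6,-13 \right)} = \left(18 + 17 \left(-5\right)^{2}\right) \left(-11\right) = \left(18 + 17 \cdot 25\right) \left(-11\right) = \left(18 + 425\right) \left(-11\right) = 443 \left(-11\right) = -4873$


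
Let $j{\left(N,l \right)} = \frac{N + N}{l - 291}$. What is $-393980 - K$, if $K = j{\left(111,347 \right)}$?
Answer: $- \frac{11031551}{28} \approx -3.9398 \cdot 10^{5}$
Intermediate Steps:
$j{\left(N,l \right)} = \frac{2 N}{-291 + l}$
$K = \frac{111}{28}$ ($K = 2 \cdot 111 \frac{1}{-291 + 347} = 2 \cdot 111 \cdot \frac{1}{56} = \frac{111}{28} \approx 3.9643$)
$-393980 - K = -393980 - \frac{111}{28} = - \frac{11031551}{28}$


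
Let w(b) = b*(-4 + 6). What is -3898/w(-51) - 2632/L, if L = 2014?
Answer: 1895527/51357 ≈ 36.909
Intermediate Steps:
w(b) = 2*b (w(b) = b*2 = 2*b)
-3898/w(-51) - 2632/L = -3898/(2*(-51)) - 2632/2014 = -3898/(-102) - 2632*1/2014 = -3898*(-1/102) - 1316/1007 = 1949/51 - 1316/1007 = 1895527/51357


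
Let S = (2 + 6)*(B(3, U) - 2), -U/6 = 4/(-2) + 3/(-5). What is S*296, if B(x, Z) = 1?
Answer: -2368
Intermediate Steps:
U = 78/5 (U = -6*(4/(-2) + 3/(-5)) = -6*(4*(-½) + 3*(-⅕)) = -6*(-2 - ⅗) = -6*(-13/5) = 78/5 ≈ 15.600)
S = -8 (S = (2 + 6)*(1 - 2) = 8*(-1) = -8)
S*296 = -8*296 = -2368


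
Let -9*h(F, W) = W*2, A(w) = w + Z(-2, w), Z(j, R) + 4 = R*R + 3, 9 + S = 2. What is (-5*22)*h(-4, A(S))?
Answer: 9020/9 ≈ 1002.2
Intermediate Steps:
S = -7 (S = -9 + 2 = -7)
Z(j, R) = -1 + R² (Z(j, R) = -4 + (R*R + 3) = -4 + (R² + 3) = -4 + (3 + R²) = -1 + R²)
A(w) = -1 + w + w² (A(w) = w + (-1 + w²) = -1 + w + w²)
h(F, W) = -2*W/9 (h(F, W) = -W*2/9 = -2*W/9)
(-5*22)*h(-4, A(S)) = (-5*22)*(-2*(-1 - 7 + (-7)²)/9) = -(-220)*(-1 - 7 + 49)/9 = -(-220)*41/9 = -110*(-82/9) = 9020/9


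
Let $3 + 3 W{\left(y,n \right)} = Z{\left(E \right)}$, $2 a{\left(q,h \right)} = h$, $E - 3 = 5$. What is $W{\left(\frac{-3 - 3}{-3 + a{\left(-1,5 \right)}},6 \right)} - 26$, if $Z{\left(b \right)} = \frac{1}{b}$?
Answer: $- \frac{647}{24} \approx -26.958$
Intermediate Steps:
$E = 8$ ($E = 3 + 5 = 8$)
$a{\left(q,h \right)} = \frac{h}{2}$
$W{\left(y,n \right)} = - \frac{23}{24}$ ($W{\left(y,n \right)} = -1 + \frac{1}{3 \cdot 8} = -1 + \frac{1}{3} \cdot \frac{1}{8} = -1 + \frac{1}{24} = - \frac{23}{24}$)
$W{\left(\frac{-3 - 3}{-3 + a{\left(-1,5 \right)}},6 \right)} - 26 = - \frac{23}{24} - 26 = - \frac{647}{24}$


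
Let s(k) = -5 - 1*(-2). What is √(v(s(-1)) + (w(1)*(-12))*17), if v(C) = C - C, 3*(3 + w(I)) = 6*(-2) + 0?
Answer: 2*√357 ≈ 37.789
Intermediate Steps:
w(I) = -7 (w(I) = -3 + (6*(-2) + 0)/3 = -3 + (-12 + 0)/3 = -3 + (⅓)*(-12) = -3 - 4 = -7)
s(k) = -3 (s(k) = -5 + 2 = -3)
v(C) = 0
√(v(s(-1)) + (w(1)*(-12))*17) = √(0 - 7*(-12)*17) = √(0 + 84*17) = √(0 + 1428) = √1428 = 2*√357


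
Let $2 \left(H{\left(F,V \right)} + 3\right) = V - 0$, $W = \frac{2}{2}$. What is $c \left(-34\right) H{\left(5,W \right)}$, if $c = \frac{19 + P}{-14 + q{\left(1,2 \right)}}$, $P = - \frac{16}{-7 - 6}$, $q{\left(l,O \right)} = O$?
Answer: $- \frac{22355}{156} \approx -143.3$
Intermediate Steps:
$W = 1$ ($W = 2 \cdot \frac{1}{2} = 1$)
$H{\left(F,V \right)} = -3 + \frac{V}{2}$ ($H{\left(F,V \right)} = -3 + \frac{V - 0}{2} = -3 + \frac{V + 0}{2} = -3 + \frac{V}{2}$)
$P = \frac{16}{13}$ ($P = - \frac{16}{-13} = \left(-16\right) \left(- \frac{1}{13}\right) = \frac{16}{13} \approx 1.2308$)
$c = - \frac{263}{156}$ ($c = \frac{19 + \frac{16}{13}}{-14 + 2} = \frac{263}{13 \left(-12\right)} = \frac{263}{13} \left(- \frac{1}{12}\right) = - \frac{263}{156} \approx -1.6859$)
$c \left(-34\right) H{\left(5,W \right)} = \left(- \frac{263}{156}\right) \left(-34\right) \left(-3 + \frac{1}{2} \cdot 1\right) = \frac{4471 \left(-3 + \frac{1}{2}\right)}{78} = \frac{4471}{78} \left(- \frac{5}{2}\right) = - \frac{22355}{156}$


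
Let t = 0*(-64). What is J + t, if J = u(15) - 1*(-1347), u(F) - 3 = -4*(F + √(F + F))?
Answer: 1290 - 4*√30 ≈ 1268.1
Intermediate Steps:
t = 0
u(F) = 3 - 4*F - 4*√2*√F (u(F) = 3 - 4*(F + √(F + F)) = 3 - 4*(F + √(2*F)) = 3 - 4*(F + √2*√F) = 3 + (-4*F - 4*√2*√F) = 3 - 4*F - 4*√2*√F)
J = 1290 - 4*√30 (J = (3 - 4*15 - 4*√2*√15) - 1*(-1347) = (3 - 60 - 4*√30) + 1347 = (-57 - 4*√30) + 1347 = 1290 - 4*√30 ≈ 1268.1)
J + t = (1290 - 4*√30) + 0 = 1290 - 4*√30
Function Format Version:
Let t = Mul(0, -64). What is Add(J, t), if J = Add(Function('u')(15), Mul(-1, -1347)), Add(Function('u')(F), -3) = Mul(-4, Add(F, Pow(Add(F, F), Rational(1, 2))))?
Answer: Add(1290, Mul(-4, Pow(30, Rational(1, 2)))) ≈ 1268.1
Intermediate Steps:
t = 0
Function('u')(F) = Add(3, Mul(-4, F), Mul(-4, Pow(2, Rational(1, 2)), Pow(F, Rational(1, 2)))) (Function('u')(F) = Add(3, Mul(-4, Add(F, Pow(Add(F, F), Rational(1, 2))))) = Add(3, Mul(-4, Add(F, Pow(Mul(2, F), Rational(1, 2))))) = Add(3, Mul(-4, Add(F, Mul(Pow(2, Rational(1, 2)), Pow(F, Rational(1, 2)))))) = Add(3, Add(Mul(-4, F), Mul(-4, Pow(2, Rational(1, 2)), Pow(F, Rational(1, 2))))) = Add(3, Mul(-4, F), Mul(-4, Pow(2, Rational(1, 2)), Pow(F, Rational(1, 2)))))
J = Add(1290, Mul(-4, Pow(30, Rational(1, 2)))) (J = Add(Add(3, Mul(-4, 15), Mul(-4, Pow(2, Rational(1, 2)), Pow(15, Rational(1, 2)))), Mul(-1, -1347)) = Add(Add(3, -60, Mul(-4, Pow(30, Rational(1, 2)))), 1347) = Add(Add(-57, Mul(-4, Pow(30, Rational(1, 2)))), 1347) = Add(1290, Mul(-4, Pow(30, Rational(1, 2)))) ≈ 1268.1)
Add(J, t) = Add(Add(1290, Mul(-4, Pow(30, Rational(1, 2)))), 0) = Add(1290, Mul(-4, Pow(30, Rational(1, 2))))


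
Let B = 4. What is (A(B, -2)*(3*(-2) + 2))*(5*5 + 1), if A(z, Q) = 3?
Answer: -312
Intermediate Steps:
(A(B, -2)*(3*(-2) + 2))*(5*5 + 1) = (3*(3*(-2) + 2))*(5*5 + 1) = (3*(-6 + 2))*(25 + 1) = (3*(-4))*26 = -12*26 = -312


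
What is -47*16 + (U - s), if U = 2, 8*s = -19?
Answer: -5981/8 ≈ -747.63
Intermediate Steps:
s = -19/8 (s = (⅛)*(-19) = -19/8 ≈ -2.3750)
-47*16 + (U - s) = -47*16 + (2 - 1*(-19/8)) = -752 + (2 + 19/8) = -752 + 35/8 = -5981/8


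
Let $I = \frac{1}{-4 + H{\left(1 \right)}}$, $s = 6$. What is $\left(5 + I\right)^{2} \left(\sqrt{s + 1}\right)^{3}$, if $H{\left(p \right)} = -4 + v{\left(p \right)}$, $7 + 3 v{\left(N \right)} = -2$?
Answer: $\frac{20412 \sqrt{7}}{121} \approx 446.32$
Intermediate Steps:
$v{\left(N \right)} = -3$ ($v{\left(N \right)} = - \frac{7}{3} + \frac{1}{3} \left(-2\right) = - \frac{7}{3} - \frac{2}{3} = -3$)
$H{\left(p \right)} = -7$ ($H{\left(p \right)} = -4 - 3 = -7$)
$I = - \frac{1}{11}$ ($I = \frac{1}{-4 - 7} = \frac{1}{-11} = - \frac{1}{11} \approx -0.090909$)
$\left(5 + I\right)^{2} \left(\sqrt{s + 1}\right)^{3} = \left(5 - \frac{1}{11}\right)^{2} \left(\sqrt{6 + 1}\right)^{3} = \left(\frac{54}{11}\right)^{2} \left(\sqrt{7}\right)^{3} = \frac{2916 \cdot 7 \sqrt{7}}{121} = \frac{20412 \sqrt{7}}{121}$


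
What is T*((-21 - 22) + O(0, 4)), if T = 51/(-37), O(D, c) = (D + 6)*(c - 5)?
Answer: 2499/37 ≈ 67.541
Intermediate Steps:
O(D, c) = (-5 + c)*(6 + D) (O(D, c) = (6 + D)*(-5 + c) = (-5 + c)*(6 + D))
T = -51/37 (T = 51*(-1/37) = -51/37 ≈ -1.3784)
T*((-21 - 22) + O(0, 4)) = -51*((-21 - 22) + (-30 - 5*0 + 6*4 + 0*4))/37 = -51*(-43 + (-30 + 0 + 24 + 0))/37 = -51*(-43 - 6)/37 = -51/37*(-49) = 2499/37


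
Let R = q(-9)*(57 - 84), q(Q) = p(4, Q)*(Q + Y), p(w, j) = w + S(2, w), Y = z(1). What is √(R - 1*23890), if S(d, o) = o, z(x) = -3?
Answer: I*√21298 ≈ 145.94*I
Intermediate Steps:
Y = -3
p(w, j) = 2*w (p(w, j) = w + w = 2*w)
q(Q) = -24 + 8*Q (q(Q) = (2*4)*(Q - 3) = 8*(-3 + Q) = -24 + 8*Q)
R = 2592 (R = (-24 + 8*(-9))*(57 - 84) = (-24 - 72)*(-27) = -96*(-27) = 2592)
√(R - 1*23890) = √(2592 - 1*23890) = √(2592 - 23890) = √(-21298) = I*√21298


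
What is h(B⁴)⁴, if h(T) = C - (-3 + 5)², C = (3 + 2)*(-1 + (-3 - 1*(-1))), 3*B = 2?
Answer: 130321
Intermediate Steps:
B = ⅔ (B = (⅓)*2 = ⅔ ≈ 0.66667)
C = -15 (C = 5*(-1 + (-3 + 1)) = 5*(-1 - 2) = 5*(-3) = -15)
h(T) = -19 (h(T) = -15 - (-3 + 5)² = -15 - 1*2² = -15 - 1*4 = -15 - 4 = -19)
h(B⁴)⁴ = (-19)⁴ = 130321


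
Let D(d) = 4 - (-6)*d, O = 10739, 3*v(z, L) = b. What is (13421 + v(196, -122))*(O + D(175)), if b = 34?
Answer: 158407507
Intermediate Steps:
v(z, L) = 34/3 (v(z, L) = (1/3)*34 = 34/3)
D(d) = 4 + 6*d
(13421 + v(196, -122))*(O + D(175)) = (13421 + 34/3)*(10739 + (4 + 6*175)) = 40297*(10739 + (4 + 1050))/3 = 40297*(10739 + 1054)/3 = (40297/3)*11793 = 158407507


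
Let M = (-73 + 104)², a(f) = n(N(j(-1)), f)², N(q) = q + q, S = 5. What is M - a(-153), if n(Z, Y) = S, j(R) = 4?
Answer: 936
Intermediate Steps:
N(q) = 2*q
n(Z, Y) = 5
a(f) = 25 (a(f) = 5² = 25)
M = 961 (M = 31² = 961)
M - a(-153) = 961 - 1*25 = 961 - 25 = 936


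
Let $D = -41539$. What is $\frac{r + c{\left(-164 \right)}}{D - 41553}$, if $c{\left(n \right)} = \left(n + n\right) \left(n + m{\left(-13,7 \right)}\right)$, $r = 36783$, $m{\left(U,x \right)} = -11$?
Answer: $- \frac{94183}{83092} \approx -1.1335$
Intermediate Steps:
$c{\left(n \right)} = 2 n \left(-11 + n\right)$ ($c{\left(n \right)} = \left(n + n\right) \left(n - 11\right) = 2 n \left(-11 + n\right)$)
$\frac{r + c{\left(-164 \right)}}{D - 41553} = \frac{36783 + 2 \left(-164\right) \left(-11 - 164\right)}{-41539 - 41553} = \frac{36783 + 2 \left(-164\right) \left(-175\right)}{-83092} = \left(36783 + 57400\right) \left(- \frac{1}{83092}\right) = 94183 \left(- \frac{1}{83092}\right) = - \frac{94183}{83092}$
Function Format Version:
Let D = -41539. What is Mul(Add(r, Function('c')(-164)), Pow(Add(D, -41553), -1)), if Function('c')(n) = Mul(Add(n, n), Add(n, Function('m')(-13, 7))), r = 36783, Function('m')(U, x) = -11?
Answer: Rational(-94183, 83092) ≈ -1.1335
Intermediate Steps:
Function('c')(n) = Mul(2, n, Add(-11, n)) (Function('c')(n) = Mul(Add(n, n), Add(n, -11)) = Mul(Mul(2, n), Add(-11, n)) = Mul(2, n, Add(-11, n)))
Mul(Add(r, Function('c')(-164)), Pow(Add(D, -41553), -1)) = Mul(Add(36783, Mul(2, -164, Add(-11, -164))), Pow(Add(-41539, -41553), -1)) = Mul(Add(36783, Mul(2, -164, -175)), Pow(-83092, -1)) = Mul(Add(36783, 57400), Rational(-1, 83092)) = Mul(94183, Rational(-1, 83092)) = Rational(-94183, 83092)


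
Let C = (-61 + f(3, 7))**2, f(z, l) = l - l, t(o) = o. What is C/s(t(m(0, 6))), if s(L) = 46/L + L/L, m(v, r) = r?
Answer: 11163/26 ≈ 429.35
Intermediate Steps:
s(L) = 1 + 46/L (s(L) = 46/L + 1 = 1 + 46/L)
f(z, l) = 0
C = 3721 (C = (-61 + 0)**2 = (-61)**2 = 3721)
C/s(t(m(0, 6))) = 3721/(((46 + 6)/6)) = 3721/(((1/6)*52)) = 3721/(26/3) = 3721*(3/26) = 11163/26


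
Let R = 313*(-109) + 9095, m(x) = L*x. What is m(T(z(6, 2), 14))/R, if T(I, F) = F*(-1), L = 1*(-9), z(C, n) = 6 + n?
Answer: -63/12511 ≈ -0.0050356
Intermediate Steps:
L = -9
T(I, F) = -F
m(x) = -9*x
R = -25022 (R = -34117 + 9095 = -25022)
m(T(z(6, 2), 14))/R = -(-9)*14/(-25022) = -9*(-14)*(-1/25022) = 126*(-1/25022) = -63/12511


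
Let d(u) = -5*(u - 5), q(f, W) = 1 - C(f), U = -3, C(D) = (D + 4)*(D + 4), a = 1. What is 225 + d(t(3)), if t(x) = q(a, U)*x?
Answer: 610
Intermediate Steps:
C(D) = (4 + D)² (C(D) = (4 + D)*(4 + D) = (4 + D)²)
q(f, W) = 1 - (4 + f)²
t(x) = -24*x (t(x) = (1 - (4 + 1)²)*x = (1 - 1*5²)*x = (1 - 1*25)*x = (1 - 25)*x = -24*x)
d(u) = 25 - 5*u (d(u) = -5*(-5 + u) = 25 - 5*u)
225 + d(t(3)) = 225 + (25 - (-120)*3) = 225 + (25 - 5*(-72)) = 225 + (25 + 360) = 225 + 385 = 610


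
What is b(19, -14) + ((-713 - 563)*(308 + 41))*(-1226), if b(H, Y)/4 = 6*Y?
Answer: 545966888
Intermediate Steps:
b(H, Y) = 24*Y (b(H, Y) = 4*(6*Y) = 24*Y)
b(19, -14) + ((-713 - 563)*(308 + 41))*(-1226) = 24*(-14) + ((-713 - 563)*(308 + 41))*(-1226) = -336 - 1276*349*(-1226) = -336 - 445324*(-1226) = -336 + 545967224 = 545966888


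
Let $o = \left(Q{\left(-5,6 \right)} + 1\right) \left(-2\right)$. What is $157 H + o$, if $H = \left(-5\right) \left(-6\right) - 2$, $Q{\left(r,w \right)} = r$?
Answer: $4404$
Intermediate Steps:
$H = 28$ ($H = 30 - 2 = 28$)
$o = 8$ ($o = \left(-5 + 1\right) \left(-2\right) = \left(-4\right) \left(-2\right) = 8$)
$157 H + o = 157 \cdot 28 + 8 = 4396 + 8 = 4404$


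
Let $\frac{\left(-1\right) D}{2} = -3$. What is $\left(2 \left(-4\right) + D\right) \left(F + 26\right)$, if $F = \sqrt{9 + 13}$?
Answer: $-52 - 2 \sqrt{22} \approx -61.381$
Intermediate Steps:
$D = 6$ ($D = \left(-2\right) \left(-3\right) = 6$)
$F = \sqrt{22} \approx 4.6904$
$\left(2 \left(-4\right) + D\right) \left(F + 26\right) = \left(2 \left(-4\right) + 6\right) \left(\sqrt{22} + 26\right) = \left(-8 + 6\right) \left(26 + \sqrt{22}\right) = - 2 \left(26 + \sqrt{22}\right) = -52 - 2 \sqrt{22}$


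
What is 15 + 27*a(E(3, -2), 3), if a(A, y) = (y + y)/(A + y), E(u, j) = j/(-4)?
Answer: 429/7 ≈ 61.286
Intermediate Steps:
E(u, j) = -j/4 (E(u, j) = j*(-¼) = -j/4)
a(A, y) = 2*y/(A + y) (a(A, y) = (2*y)/(A + y) = 2*y/(A + y))
15 + 27*a(E(3, -2), 3) = 15 + 27*(2*3/(-¼*(-2) + 3)) = 15 + 27*(2*3/(½ + 3)) = 15 + 27*(2*3/(7/2)) = 15 + 27*(2*3*(2/7)) = 15 + 27*(12/7) = 15 + 324/7 = 429/7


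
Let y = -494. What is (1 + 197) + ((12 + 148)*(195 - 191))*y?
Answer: -315962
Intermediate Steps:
(1 + 197) + ((12 + 148)*(195 - 191))*y = (1 + 197) + ((12 + 148)*(195 - 191))*(-494) = 198 + (160*4)*(-494) = 198 + 640*(-494) = 198 - 316160 = -315962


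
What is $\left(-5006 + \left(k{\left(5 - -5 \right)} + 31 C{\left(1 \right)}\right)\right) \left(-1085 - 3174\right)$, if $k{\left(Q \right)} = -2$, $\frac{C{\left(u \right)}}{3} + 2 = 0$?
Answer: $22121246$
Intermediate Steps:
$C{\left(u \right)} = -6$ ($C{\left(u \right)} = -6 + 3 \cdot 0 = -6 + 0 = -6$)
$\left(-5006 + \left(k{\left(5 - -5 \right)} + 31 C{\left(1 \right)}\right)\right) \left(-1085 - 3174\right) = \left(-5006 + \left(-2 + 31 \left(-6\right)\right)\right) \left(-1085 - 3174\right) = \left(-5006 - 188\right) \left(-4259\right) = \left(-5194\right) \left(-4259\right) = 22121246$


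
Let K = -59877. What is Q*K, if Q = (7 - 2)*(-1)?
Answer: 299385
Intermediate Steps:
Q = -5 (Q = 5*(-1) = -5)
Q*K = -5*(-59877) = 299385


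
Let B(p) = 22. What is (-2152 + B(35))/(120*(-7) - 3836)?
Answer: 1065/2338 ≈ 0.45552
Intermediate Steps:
(-2152 + B(35))/(120*(-7) - 3836) = (-2152 + 22)/(120*(-7) - 3836) = -2130/(-840 - 3836) = -2130/(-4676) = -2130*(-1/4676) = 1065/2338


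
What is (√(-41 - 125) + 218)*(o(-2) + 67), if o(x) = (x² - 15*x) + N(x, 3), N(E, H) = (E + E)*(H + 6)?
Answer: 14170 + 65*I*√166 ≈ 14170.0 + 837.47*I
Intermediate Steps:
N(E, H) = 2*E*(6 + H) (N(E, H) = (2*E)*(6 + H) = 2*E*(6 + H))
o(x) = x² + 3*x (o(x) = (x² - 15*x) + 2*x*(6 + 3) = (x² - 15*x) + 2*x*9 = (x² - 15*x) + 18*x = x² + 3*x)
(√(-41 - 125) + 218)*(o(-2) + 67) = (√(-41 - 125) + 218)*(-2*(3 - 2) + 67) = (√(-166) + 218)*(-2*1 + 67) = (I*√166 + 218)*(-2 + 67) = (218 + I*√166)*65 = 14170 + 65*I*√166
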